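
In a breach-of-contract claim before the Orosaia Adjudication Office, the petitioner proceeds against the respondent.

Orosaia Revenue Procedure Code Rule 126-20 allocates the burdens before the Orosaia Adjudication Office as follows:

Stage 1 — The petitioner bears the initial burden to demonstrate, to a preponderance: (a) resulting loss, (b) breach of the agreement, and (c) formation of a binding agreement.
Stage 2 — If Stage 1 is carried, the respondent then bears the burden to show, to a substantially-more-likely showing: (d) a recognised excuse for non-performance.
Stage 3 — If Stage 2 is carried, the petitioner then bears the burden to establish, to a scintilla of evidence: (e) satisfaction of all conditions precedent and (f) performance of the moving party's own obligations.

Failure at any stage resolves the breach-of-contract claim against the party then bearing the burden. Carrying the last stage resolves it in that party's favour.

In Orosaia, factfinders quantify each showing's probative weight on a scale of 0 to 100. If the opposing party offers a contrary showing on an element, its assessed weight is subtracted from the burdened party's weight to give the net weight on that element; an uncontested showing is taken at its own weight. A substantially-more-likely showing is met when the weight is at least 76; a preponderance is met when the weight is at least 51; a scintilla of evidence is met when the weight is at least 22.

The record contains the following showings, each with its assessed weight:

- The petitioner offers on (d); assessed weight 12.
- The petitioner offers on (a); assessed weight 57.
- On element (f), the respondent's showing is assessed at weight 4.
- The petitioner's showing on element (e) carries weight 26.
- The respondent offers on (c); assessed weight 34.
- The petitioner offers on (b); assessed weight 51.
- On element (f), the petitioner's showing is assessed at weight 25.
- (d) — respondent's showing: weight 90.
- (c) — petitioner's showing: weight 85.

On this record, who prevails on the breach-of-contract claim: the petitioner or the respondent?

respondent

Stage 1 — burden on petitioner; standard: a preponderance (weight is at least 51).
    (a): 57 ≥ 51 [met]
    (b): 51 ≥ 51 [met]
    (c): 85 − 34 = 51 ≥ 51 [met]
  Stage 1 is satisfied; the onus moves to the respondent.
Stage 2 — burden on respondent; standard: a substantially-more-likely showing (weight is at least 76).
    (d): 90 − 12 = 78 ≥ 76 [met]
  Stage 2 is satisfied; the onus moves to the petitioner.
Stage 3 — burden on petitioner; standard: a scintilla of evidence (weight is at least 22).
    (e): 26 ≥ 22 [met]
    (f): 25 − 4 = 21 < 22 [not met]
  The petitioner does not carry Stage 3.
The respondent prevails.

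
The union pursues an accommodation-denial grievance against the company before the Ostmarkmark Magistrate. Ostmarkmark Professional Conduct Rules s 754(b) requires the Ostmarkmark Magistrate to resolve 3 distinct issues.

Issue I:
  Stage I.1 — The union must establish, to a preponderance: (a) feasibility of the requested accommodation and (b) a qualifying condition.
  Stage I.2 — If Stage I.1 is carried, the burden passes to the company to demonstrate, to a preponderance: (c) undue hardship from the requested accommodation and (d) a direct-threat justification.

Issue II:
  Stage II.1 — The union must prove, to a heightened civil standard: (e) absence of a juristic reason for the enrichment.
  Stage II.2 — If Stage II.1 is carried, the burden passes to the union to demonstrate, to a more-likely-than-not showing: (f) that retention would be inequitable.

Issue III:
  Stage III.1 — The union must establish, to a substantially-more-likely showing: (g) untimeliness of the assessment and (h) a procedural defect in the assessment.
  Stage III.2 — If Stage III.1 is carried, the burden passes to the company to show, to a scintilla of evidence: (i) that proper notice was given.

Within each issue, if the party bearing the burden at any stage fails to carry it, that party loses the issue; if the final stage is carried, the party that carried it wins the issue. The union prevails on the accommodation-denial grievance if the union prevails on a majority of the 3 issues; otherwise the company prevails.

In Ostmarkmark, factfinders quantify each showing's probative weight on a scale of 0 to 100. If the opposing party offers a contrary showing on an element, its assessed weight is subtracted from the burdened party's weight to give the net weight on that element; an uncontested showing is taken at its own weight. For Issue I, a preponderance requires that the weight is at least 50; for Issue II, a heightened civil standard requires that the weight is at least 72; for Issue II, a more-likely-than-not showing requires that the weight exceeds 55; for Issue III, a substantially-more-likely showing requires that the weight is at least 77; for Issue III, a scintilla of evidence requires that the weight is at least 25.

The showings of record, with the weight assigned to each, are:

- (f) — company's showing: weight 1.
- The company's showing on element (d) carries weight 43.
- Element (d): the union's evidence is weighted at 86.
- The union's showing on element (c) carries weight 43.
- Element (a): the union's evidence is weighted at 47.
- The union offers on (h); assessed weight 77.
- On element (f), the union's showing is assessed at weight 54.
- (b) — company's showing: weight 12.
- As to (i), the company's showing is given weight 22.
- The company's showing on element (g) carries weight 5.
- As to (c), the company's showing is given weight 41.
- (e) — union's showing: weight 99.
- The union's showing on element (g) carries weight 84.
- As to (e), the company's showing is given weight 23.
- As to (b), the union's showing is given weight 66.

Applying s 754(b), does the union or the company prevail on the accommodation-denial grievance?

— Issue I —
Stage I.1 — burden on union; standard: a preponderance (weight is at least 50).
    (a): 47 < 50 [not met]
    (b): 66 − 12 = 54 ≥ 50 [met]
  Stage I.1 not carried; the union fails its burden.
So the company prevails on this issue.
— Issue II —
Stage II.1 (union, a heightened civil standard, weight is at least 72): (e) net 99−23=76 ≥ 72 — meets.
  Stage II.1 is satisfied; the union continues to bear the burden.
Stage II.2 (union, a more-likely-than-not showing, weight exceeds 55): (f) net 54−1=53 ≤ 55 — fails.
  The union does not carry Stage II.2.
The analysis ends at Stage II.2; the company prevails on this issue.
— Issue III —
At Stage III.1 the union must meet a substantially-more-likely showing (weight is at least 77): on (g) the weight is 84 less the opposing 5 gives net 79, ≥ 77, so (g) meets the standard; on (h) the weight is 77, ≥ 77, so (h) meets the standard.
  All elements met. The burden passes to the company.
At Stage III.2 the company must meet a scintilla of evidence (weight is at least 25): on (i) the weight is 22, < 25, so (i) does not meet the standard.
  Stage III.2 not carried; the company fails its burden.
The union prevails on this issue.
Per-issue: Issue I → company; Issue II → company; Issue III → union. The union must prevail on a majority of issues; overall, the company prevails.

company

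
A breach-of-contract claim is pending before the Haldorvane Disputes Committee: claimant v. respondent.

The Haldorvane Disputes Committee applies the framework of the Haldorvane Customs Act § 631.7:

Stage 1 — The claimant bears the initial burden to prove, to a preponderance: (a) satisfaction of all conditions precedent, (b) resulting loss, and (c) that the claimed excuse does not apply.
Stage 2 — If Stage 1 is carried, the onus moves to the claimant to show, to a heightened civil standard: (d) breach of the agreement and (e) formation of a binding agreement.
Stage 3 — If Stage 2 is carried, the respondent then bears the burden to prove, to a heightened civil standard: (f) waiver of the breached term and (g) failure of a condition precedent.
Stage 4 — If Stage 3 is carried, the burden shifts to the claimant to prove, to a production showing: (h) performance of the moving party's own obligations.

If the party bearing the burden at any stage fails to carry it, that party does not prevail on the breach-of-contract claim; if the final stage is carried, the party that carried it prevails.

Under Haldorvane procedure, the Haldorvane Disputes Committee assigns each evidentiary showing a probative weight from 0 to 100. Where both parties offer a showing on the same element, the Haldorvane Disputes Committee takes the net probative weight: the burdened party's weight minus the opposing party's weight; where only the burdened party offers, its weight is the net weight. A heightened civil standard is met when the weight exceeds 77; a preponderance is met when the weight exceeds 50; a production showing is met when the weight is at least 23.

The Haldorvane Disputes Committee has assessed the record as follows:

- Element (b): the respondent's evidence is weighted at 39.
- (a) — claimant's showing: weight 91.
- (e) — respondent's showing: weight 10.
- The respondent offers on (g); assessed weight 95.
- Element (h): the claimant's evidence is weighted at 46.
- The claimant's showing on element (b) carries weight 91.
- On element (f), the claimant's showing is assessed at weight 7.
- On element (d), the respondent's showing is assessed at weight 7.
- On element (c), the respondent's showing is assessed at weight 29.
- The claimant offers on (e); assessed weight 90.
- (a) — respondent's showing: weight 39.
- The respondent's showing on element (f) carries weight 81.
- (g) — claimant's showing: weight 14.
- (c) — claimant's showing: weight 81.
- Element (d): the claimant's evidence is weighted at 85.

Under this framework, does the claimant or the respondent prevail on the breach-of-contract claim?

Stage 1 (claimant, a preponderance, weight exceeds 50): (a) net 91−39=52 > 50 — meets; (b) net 91−39=52 > 50 — meets; (c) net 81−29=52 > 50 — meets.
  Stage 1 carried; the burden remains with the claimant.
Stage 2 (claimant, a heightened civil standard, weight exceeds 77): (d) net 85−7=78 > 77 — meets; (e) net 90−10=80 > 77 — meets.
  Stage 2 carried; the burden shifts to the respondent.
Stage 3 (respondent, a heightened civil standard, weight exceeds 77): (f) net 81−7=74 ≤ 77 — fails; (g) net 95−14=81 > 77 — meets.
  Stage 3 not carried; the respondent fails its burden.
The analysis ends at Stage 3; the claimant prevails.

claimant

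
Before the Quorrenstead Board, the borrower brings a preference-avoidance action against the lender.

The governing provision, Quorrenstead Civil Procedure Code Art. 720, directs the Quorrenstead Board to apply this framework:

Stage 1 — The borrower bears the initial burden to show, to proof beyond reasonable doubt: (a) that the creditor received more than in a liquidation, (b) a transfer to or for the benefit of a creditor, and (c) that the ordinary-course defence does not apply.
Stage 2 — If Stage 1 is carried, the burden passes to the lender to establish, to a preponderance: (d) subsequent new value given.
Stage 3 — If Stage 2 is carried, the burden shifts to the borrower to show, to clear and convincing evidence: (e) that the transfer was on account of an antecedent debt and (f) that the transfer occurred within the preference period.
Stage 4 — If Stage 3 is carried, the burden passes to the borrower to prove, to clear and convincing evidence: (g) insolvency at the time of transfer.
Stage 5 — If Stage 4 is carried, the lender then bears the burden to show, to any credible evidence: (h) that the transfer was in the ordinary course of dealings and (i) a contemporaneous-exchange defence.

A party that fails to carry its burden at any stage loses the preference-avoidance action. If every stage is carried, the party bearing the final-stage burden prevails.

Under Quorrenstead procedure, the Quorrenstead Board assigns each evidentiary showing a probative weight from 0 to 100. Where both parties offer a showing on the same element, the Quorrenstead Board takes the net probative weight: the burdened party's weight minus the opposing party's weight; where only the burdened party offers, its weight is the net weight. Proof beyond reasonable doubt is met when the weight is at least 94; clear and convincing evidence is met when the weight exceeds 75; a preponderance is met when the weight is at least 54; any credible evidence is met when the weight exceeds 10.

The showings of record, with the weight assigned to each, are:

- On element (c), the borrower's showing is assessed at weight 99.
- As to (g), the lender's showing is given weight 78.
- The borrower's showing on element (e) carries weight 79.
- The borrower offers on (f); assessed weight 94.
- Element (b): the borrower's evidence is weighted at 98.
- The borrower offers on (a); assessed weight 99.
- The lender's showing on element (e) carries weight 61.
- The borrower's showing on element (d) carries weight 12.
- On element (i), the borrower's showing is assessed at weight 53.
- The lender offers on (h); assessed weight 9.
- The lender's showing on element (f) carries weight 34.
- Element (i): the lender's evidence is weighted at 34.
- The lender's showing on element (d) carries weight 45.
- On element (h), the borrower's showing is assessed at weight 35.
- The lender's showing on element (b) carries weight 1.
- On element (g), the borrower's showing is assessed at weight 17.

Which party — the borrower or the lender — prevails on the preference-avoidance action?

borrower

Stage 1 — burden on borrower; standard: proof beyond reasonable doubt (weight is at least 94).
    (a): 99 ≥ 94 [met]
    (b): 98 − 1 = 97 ≥ 94 [met]
    (c): 99 ≥ 94 [met]
  Stage 1 carried; the burden shifts to the lender.
Stage 2 — burden on lender; standard: a preponderance (weight is at least 54).
    (d): 45 − 12 = 33 < 54 [not met]
  Not every element is met, so the lender fails to carry Stage 2.
So the borrower prevails.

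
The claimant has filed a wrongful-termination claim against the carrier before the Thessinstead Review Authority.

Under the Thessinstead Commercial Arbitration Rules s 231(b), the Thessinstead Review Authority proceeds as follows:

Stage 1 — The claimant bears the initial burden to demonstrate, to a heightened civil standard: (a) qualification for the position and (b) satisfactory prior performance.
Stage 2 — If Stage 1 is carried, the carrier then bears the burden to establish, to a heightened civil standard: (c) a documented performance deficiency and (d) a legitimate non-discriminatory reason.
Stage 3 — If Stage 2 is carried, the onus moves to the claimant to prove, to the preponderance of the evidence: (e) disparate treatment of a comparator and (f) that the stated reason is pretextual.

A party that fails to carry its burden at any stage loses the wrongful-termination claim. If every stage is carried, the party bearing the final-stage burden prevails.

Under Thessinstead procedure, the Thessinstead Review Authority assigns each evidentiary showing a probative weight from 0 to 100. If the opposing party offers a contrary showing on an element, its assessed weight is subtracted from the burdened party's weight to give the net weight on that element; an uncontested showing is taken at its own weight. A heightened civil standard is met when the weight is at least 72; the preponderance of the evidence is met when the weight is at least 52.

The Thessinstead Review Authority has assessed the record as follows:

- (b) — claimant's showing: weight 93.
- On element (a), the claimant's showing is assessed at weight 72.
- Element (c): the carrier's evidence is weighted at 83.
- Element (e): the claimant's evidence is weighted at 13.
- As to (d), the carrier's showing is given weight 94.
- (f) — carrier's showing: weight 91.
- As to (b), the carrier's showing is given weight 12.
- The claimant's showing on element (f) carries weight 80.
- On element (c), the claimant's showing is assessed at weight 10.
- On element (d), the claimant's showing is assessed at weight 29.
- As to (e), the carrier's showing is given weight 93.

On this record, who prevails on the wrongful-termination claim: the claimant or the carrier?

At Stage 1 the claimant must meet a heightened civil standard (weight is at least 72): on (a) the weight is 72, which does reach 72, so (a) meets the standard; on (b) the weight is 93 less the opposing 12 gives net 81, ≥ 72, so (b) meets the standard.
  Stage 1 carried; the burden shifts to the carrier.
At Stage 2 the carrier must meet a heightened civil standard (weight is at least 72): on (c) the weight is 83 less the opposing 10 gives net 73, ≥ 72, so (c) meets the standard; on (d) the weight is 94 less the opposing 29 gives net 65, < 72, so (d) does not meet the standard.
  Not every element is met, so the carrier fails to carry Stage 2.
The claimant prevails.

claimant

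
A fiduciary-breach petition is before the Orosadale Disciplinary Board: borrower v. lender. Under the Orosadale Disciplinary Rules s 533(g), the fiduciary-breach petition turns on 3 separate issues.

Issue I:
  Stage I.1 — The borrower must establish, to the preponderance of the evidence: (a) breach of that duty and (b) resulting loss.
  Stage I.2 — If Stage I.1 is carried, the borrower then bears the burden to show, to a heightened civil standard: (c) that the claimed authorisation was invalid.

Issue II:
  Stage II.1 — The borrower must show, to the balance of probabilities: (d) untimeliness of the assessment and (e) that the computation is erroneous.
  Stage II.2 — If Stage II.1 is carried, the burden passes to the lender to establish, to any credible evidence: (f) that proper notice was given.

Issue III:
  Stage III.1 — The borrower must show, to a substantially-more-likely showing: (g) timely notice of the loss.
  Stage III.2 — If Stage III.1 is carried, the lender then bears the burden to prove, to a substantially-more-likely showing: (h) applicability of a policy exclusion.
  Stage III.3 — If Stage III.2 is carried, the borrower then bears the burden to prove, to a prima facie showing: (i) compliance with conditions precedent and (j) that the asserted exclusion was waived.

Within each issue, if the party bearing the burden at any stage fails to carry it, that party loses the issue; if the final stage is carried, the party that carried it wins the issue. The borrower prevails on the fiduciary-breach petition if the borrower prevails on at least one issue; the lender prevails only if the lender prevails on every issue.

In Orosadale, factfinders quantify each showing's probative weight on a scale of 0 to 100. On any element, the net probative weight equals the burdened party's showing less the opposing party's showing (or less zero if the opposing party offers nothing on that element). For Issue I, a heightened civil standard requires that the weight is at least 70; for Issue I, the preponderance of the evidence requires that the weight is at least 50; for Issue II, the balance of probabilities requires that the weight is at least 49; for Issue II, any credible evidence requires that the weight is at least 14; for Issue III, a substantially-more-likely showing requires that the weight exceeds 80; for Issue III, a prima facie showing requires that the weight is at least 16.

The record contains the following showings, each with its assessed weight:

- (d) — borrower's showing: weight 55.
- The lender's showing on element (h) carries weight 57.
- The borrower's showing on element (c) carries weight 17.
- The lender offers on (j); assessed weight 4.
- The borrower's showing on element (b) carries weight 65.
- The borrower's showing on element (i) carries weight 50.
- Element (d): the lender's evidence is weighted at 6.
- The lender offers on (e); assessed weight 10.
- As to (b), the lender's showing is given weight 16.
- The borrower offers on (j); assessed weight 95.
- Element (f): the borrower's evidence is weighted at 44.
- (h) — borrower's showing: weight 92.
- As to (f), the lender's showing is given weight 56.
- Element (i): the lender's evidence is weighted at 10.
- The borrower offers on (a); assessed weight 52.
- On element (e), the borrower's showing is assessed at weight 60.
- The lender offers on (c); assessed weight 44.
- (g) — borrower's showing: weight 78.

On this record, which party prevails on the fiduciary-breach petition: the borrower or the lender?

— Issue I —
At Stage I.1 the borrower must meet the preponderance of the evidence (weight is at least 50): on (a) the weight is 52, ≥ 50, so (a) meets the standard; on (b) the weight is 65 less the opposing 16 gives net 49, which does not reach 50, so (b) does not meet the standard.
  Stage I.1 not carried; the borrower fails its burden.
The lender prevails on this issue.
— Issue II —
At Stage II.1 the borrower must meet the balance of probabilities (weight is at least 49): on (d) the weight is 55 less the opposing 6 gives net 49, which does reach 49, so (d) meets the standard; on (e) the weight is 60 less the opposing 10 gives net 50, which does reach 49, so (e) meets the standard.
  Stage II.1 carried; the burden shifts to the lender.
At Stage II.2 the lender must meet any credible evidence (weight is at least 14): on (f) the weight is 56 less the opposing 44 gives net 12, which does not reach 14, so (f) does not meet the standard.
  The lender does not carry Stage II.2.
So the borrower prevails on this issue.
— Issue III —
Stage III.1 — burden on borrower; standard: a substantially-more-likely showing (weight exceeds 80).
    (g): 78 ≤ 80 [not met]
  The borrower does not carry Stage III.1.
The lender prevails on this issue.
Per-issue: Issue I → lender; Issue II → borrower; Issue III → lender. The borrower must prevail on at least one issue; overall, the borrower prevails.

borrower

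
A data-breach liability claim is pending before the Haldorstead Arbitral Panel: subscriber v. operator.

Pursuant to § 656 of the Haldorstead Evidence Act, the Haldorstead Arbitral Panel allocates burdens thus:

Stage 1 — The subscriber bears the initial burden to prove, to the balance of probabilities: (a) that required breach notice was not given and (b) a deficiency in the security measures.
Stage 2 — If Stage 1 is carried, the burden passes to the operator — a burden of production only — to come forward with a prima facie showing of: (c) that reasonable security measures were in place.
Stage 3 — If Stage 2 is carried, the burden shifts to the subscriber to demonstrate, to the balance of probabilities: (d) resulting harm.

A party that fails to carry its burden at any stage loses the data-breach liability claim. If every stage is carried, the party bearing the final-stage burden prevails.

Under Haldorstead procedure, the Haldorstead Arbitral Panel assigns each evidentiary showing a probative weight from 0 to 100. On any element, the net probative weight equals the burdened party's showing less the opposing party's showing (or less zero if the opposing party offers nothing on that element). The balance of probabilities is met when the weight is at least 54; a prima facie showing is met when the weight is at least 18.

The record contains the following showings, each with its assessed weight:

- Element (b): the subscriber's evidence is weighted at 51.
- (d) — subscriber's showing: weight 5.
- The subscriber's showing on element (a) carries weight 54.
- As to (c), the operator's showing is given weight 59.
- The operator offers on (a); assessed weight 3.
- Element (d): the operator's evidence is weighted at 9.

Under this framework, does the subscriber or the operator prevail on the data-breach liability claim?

At Stage 1 the subscriber must meet the balance of probabilities (weight is at least 54): on (a) the weight is 54 less the opposing 3 gives net 51, < 54, so (a) does not meet the standard; on (b) the weight is 51, < 54, so (b) does not meet the standard.
  Not every element is met, so the subscriber fails to carry Stage 1.
The analysis ends at Stage 1; the operator prevails.

operator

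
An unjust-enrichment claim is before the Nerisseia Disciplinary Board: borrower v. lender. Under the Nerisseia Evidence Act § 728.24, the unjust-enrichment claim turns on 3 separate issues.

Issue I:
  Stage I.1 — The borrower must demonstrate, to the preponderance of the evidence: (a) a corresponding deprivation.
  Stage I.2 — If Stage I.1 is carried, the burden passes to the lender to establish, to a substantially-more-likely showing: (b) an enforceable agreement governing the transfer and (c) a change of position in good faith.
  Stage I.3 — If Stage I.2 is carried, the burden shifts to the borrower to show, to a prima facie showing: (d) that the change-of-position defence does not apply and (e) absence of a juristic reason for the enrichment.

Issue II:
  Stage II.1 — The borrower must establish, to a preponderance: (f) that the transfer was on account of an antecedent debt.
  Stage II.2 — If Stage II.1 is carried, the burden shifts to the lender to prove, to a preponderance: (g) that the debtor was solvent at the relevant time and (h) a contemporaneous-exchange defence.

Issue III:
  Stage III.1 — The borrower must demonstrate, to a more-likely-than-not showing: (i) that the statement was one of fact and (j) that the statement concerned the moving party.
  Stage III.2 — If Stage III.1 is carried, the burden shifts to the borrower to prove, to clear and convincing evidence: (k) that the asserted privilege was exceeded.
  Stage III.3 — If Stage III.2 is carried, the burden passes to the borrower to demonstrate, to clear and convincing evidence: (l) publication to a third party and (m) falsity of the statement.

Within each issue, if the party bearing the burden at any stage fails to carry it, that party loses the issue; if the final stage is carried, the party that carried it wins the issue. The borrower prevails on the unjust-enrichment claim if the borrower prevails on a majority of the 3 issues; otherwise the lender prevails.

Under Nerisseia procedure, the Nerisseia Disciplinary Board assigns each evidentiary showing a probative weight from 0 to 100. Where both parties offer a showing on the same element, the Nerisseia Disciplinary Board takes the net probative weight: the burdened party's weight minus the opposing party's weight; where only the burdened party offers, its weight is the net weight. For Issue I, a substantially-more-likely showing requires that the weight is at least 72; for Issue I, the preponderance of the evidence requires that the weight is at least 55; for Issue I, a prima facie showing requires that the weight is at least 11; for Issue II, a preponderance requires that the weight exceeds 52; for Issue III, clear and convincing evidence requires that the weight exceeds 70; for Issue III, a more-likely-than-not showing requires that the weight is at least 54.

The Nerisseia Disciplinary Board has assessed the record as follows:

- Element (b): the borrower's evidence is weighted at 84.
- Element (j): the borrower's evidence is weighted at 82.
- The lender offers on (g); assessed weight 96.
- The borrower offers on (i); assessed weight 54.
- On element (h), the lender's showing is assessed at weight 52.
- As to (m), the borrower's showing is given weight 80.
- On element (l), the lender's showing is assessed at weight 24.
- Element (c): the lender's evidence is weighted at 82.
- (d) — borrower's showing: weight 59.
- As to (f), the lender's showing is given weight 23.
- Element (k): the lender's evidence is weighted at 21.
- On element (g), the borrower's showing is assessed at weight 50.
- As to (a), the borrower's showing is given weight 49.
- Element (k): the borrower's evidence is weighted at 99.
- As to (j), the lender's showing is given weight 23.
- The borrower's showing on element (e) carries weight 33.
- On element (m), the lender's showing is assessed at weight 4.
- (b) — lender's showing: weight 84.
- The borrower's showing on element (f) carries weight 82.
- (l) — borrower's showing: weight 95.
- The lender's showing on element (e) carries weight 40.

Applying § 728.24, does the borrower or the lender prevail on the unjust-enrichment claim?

borrower

— Issue I —
Stage I.1 — burden on borrower; standard: the preponderance of the evidence (weight is at least 55).
    (a): 49 < 55 [not met]
  Stage I.1 not carried; the borrower fails its burden.
The lender prevails on this issue.
— Issue II —
Stage II.1 (borrower, a preponderance, weight exceeds 52): (f) net 82−23=59 > 52 — meets.
  All elements met. The burden passes to the lender.
Stage II.2 (lender, a preponderance, weight exceeds 52): (g) net 96−50=46 ≤ 52 — fails; (h) 52 ≤ 52 — fails.
  The lender does not carry Stage II.2.
The analysis ends at Stage II.2; the borrower prevails on this issue.
— Issue III —
Stage III.1 — burden on borrower; standard: a more-likely-than-not showing (weight is at least 54).
    (i): 54 ≥ 54 [met]
    (j): 82 − 23 = 59 ≥ 54 [met]
  All elements met. The borrower retains the burden for Stage III.2.
Stage III.2 — burden on borrower; standard: clear and convincing evidence (weight exceeds 70).
    (k): 99 − 21 = 78 > 70 [met]
  All elements met. The borrower retains the burden for Stage III.3.
Stage III.3 — burden on borrower; standard: clear and convincing evidence (weight exceeds 70).
    (l): 95 − 24 = 71 > 70 [met]
    (m): 80 − 4 = 76 > 70 [met]
  All elements met at the final stage.
Every stage carried; the borrower prevails on this issue.
Per-issue: Issue I → lender; Issue II → borrower; Issue III → borrower. The borrower must prevail on a majority of issues; overall, the borrower prevails.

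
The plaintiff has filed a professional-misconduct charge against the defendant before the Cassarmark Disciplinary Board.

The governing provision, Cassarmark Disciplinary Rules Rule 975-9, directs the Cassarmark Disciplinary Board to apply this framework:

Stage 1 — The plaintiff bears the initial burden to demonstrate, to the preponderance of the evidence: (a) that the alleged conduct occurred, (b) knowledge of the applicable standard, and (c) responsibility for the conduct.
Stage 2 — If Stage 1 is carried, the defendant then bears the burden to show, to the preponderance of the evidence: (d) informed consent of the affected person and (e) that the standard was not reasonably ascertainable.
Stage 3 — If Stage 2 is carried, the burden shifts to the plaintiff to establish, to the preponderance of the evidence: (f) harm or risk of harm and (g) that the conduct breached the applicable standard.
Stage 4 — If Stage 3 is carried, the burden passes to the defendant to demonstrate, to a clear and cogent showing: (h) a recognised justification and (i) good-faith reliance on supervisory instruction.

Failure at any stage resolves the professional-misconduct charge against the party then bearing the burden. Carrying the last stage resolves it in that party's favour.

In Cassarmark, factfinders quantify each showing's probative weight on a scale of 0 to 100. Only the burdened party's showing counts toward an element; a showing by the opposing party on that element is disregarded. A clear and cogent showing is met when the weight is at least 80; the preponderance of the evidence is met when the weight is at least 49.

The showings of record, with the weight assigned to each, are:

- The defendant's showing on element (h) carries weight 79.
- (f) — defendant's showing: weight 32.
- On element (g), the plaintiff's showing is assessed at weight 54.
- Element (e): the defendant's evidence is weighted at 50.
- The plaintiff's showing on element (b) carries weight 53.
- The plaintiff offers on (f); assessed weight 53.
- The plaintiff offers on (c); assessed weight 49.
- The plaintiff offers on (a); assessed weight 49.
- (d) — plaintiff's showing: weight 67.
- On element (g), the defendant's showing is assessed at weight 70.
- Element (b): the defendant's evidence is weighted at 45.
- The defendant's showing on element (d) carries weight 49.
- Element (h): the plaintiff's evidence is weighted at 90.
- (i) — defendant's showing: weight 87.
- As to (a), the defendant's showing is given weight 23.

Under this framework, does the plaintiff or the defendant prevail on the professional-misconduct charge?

plaintiff

Stage 1 (plaintiff, the preponderance of the evidence, weight is at least 49): (a) 49 (defendant's 23 disregarded) ≥ 49 — meets; (b) 53 (defendant's 45 disregarded) ≥ 49 — meets; (c) 49 ≥ 49 — meets.
  All elements met. The burden passes to the defendant.
Stage 2 (defendant, the preponderance of the evidence, weight is at least 49): (d) 49 (plaintiff's 67 disregarded) ≥ 49 — meets; (e) 50 ≥ 49 — meets.
  Stage 2 is satisfied; the onus moves to the plaintiff.
Stage 3 (plaintiff, the preponderance of the evidence, weight is at least 49): (f) 53 (defendant's 32 disregarded) ≥ 49 — meets; (g) 54 (defendant's 70 disregarded) ≥ 49 — meets.
  The plaintiff carries Stage 3; the defendant now bears the burden.
Stage 4 (defendant, a clear and cogent showing, weight is at least 80): (h) 79 (plaintiff's 90 disregarded) < 80 — fails; (i) 87 ≥ 80 — meets.
  Not every element is met, so the defendant fails to carry Stage 4.
The analysis ends at Stage 4; the plaintiff prevails.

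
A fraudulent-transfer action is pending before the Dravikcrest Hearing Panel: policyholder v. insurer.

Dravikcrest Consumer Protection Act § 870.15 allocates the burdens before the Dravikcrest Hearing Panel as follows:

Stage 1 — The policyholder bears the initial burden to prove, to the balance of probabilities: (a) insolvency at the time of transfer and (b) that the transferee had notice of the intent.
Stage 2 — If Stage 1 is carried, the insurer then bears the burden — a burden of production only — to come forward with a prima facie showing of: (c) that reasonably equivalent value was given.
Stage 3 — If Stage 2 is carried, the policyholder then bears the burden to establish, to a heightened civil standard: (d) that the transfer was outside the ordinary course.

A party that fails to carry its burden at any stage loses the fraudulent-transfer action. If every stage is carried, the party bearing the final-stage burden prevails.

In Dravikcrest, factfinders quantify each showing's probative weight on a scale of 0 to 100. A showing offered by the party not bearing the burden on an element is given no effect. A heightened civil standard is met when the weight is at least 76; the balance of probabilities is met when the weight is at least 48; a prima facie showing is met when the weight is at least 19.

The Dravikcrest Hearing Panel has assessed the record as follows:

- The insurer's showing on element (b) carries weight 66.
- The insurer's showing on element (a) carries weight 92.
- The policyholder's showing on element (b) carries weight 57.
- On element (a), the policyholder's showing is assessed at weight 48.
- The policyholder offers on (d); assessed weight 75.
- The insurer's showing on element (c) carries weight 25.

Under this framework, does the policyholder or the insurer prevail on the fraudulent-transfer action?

insurer

Stage 1 — burden on policyholder; standard: the balance of probabilities (weight is at least 48).
    (a): 48 (insurer's 92 disregarded) ≥ 48 [met]
    (b): 57 (insurer's 66 disregarded) ≥ 48 [met]
  Stage 1 carried; the burden shifts to the insurer.
Stage 2 — burden on insurer; standard: a prima facie showing (weight is at least 19).
    (c): 25 ≥ 19 [met]
  Stage 2 is satisfied; the onus moves to the policyholder.
Stage 3 — burden on policyholder; standard: a heightened civil standard (weight is at least 76).
    (d): 75 < 76 [not met]
  Not every element is met, so the policyholder fails to carry Stage 3.
The analysis ends at Stage 3; the insurer prevails.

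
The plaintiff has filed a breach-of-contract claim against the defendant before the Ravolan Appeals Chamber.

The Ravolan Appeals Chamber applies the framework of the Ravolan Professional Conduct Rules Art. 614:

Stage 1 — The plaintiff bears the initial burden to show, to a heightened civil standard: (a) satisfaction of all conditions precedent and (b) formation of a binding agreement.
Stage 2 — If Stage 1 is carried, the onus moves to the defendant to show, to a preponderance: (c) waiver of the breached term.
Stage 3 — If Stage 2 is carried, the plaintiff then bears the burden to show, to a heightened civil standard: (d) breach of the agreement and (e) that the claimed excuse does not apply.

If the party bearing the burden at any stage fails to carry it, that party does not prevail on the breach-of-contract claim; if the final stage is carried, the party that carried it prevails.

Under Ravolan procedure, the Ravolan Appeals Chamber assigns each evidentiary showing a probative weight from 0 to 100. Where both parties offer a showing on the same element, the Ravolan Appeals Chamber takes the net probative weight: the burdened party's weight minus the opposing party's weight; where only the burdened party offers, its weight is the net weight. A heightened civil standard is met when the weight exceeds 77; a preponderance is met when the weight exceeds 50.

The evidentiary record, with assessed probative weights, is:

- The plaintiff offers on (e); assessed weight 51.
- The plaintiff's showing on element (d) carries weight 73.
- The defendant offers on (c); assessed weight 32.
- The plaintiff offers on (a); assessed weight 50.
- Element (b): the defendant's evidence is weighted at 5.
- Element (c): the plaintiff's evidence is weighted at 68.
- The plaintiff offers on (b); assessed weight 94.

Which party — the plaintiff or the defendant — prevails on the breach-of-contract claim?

Stage 1 (plaintiff, a heightened civil standard, weight exceeds 77): (a) 50 ≤ 77 — fails; (b) net 94−5=89 > 77 — meets.
  Not every element is met, so the plaintiff fails to carry Stage 1.
So the defendant prevails.

defendant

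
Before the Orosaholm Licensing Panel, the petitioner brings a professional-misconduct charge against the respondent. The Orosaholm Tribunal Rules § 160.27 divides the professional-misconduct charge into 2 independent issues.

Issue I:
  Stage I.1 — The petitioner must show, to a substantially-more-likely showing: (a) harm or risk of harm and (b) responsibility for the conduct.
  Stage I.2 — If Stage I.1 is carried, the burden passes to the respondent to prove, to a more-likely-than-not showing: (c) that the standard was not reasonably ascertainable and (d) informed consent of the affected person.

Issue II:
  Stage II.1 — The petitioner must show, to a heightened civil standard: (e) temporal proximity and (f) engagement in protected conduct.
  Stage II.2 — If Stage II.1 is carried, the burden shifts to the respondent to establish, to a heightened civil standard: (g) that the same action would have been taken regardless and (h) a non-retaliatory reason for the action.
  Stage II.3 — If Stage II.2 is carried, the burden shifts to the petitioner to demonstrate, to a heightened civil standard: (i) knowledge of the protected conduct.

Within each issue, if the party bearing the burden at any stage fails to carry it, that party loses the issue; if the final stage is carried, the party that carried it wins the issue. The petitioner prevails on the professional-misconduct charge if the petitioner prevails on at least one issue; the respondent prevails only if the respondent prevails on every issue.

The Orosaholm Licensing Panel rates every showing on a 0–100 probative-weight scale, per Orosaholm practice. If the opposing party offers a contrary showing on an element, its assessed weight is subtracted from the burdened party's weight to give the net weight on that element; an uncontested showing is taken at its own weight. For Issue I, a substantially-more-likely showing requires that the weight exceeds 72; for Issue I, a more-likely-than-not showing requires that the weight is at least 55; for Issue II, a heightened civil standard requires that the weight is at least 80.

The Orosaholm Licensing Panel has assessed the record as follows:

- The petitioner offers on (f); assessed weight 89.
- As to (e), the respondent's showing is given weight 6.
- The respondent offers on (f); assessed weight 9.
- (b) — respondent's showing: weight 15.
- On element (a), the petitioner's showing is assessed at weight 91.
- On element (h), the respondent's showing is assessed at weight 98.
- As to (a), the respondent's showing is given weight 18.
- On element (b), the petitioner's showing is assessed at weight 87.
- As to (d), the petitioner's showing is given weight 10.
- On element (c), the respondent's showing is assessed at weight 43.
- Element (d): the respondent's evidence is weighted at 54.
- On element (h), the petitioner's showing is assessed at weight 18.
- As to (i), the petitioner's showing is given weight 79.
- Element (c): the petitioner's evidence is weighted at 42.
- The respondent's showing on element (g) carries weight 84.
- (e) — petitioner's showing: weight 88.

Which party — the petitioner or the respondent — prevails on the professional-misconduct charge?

respondent

— Issue I —
Stage I.1 — burden on petitioner; standard: a substantially-more-likely showing (weight exceeds 72).
    (a): 91 − 18 = 73 > 72 [met]
    (b): 87 − 15 = 72 ≤ 72 [not met]
  Stage I.1 not carried; the petitioner fails its burden.
The respondent prevails on this issue.
— Issue II —
At Stage II.1 the petitioner must meet a heightened civil standard (weight is at least 80): on (e) the weight is 88 less the opposing 6 gives net 82, which does reach 80, so (e) meets the standard; on (f) the weight is 89 less the opposing 9 gives net 80, ≥ 80, so (f) meets the standard.
  Stage II.1 is satisfied; the onus moves to the respondent.
At Stage II.2 the respondent must meet a heightened civil standard (weight is at least 80): on (g) the weight is 84, ≥ 80, so (g) meets the standard; on (h) the weight is 98 less the opposing 18 gives net 80, which does reach 80, so (h) meets the standard.
  The respondent carries Stage II.2; the petitioner now bears the burden.
At Stage II.3 the petitioner must meet a heightened civil standard (weight is at least 80): on (i) the weight is 79, which does not reach 80, so (i) does not meet the standard.
  The petitioner does not carry Stage II.3.
The respondent prevails on this issue.
Per-issue: Issue I → respondent; Issue II → respondent. The petitioner must prevail on at least one issue; overall, the respondent prevails.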